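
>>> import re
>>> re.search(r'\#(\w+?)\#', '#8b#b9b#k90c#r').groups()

The match spans [0:4] → '#8b#'.
Captured: group 1 = '8b'.

('8b',)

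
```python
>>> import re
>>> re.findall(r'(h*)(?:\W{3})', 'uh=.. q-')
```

Pattern: zero or more of a literal 'h' (captured); then exactly 3 of a non-word character (non-capturing group).
Matches: at [1:5] match 'h=..', group 1 = 'h'.
`findall` collects group 1 from the one match (1 total).

['h']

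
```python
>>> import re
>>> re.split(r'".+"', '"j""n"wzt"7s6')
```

`split` removes every match and returns the 2 fragments in between.

['', '7s6']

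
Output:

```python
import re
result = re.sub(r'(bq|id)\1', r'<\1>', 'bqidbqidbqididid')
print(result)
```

`\1` is not a pattern — it's the concrete string captured by group 1, re-applied verbatim.
Each match is replaced using the text its own group 1 captured.

bqidbqidbq<id>id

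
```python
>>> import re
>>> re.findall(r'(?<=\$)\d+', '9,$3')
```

Lookahead/lookbehind check context without consuming it, so the matched span excludes the asserted characters.
Walking the string: at [3:4] → '3'.
`findall` yields the raw match text (1 of them) because the pattern has no groups.

['3']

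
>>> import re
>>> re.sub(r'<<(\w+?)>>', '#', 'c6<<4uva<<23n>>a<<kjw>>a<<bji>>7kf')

'c6<<4uva#a#a#7kf'

`sub` substitutes '#' at each match site.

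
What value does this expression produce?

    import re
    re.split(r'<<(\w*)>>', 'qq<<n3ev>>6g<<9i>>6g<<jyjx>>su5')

['qq', 'n3ev', '6g', '9i', '6g', 'jyjx', 'su5']

With a capturing group present, the delimiter's captured portion is kept in the result list.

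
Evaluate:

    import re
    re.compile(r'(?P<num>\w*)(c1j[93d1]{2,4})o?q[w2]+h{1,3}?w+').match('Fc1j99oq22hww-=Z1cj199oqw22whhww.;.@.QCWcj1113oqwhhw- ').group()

The pattern matches zero or more of a word character (captured as 'num'); then the literal 'c1j', then 2 to 4 of one of [93d1] (captured); then optionally the literal 'o', then the literal 'q'; then one or more of one of [w2], then 1 to 3 of a literal 'h' (lazy), then one or more of the literal 'w'.
With `match`, the pattern is implicitly anchored at the beginning.
The match spans [0:13] → 'Fc1j99oq22hww'.
Captured: group 1 = 'F', group 2 = 'c1j99'.

'Fc1j99oq22hww'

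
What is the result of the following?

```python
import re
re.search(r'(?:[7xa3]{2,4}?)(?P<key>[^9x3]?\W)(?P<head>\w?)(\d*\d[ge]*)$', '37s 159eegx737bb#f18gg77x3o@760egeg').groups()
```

('o@', '7', '60egeg')

Pattern: 2 to 4 of one of [7xa3] (lazy) (non-capturing group); then optionally any character except [9x3], then a non-word character (captured as 'key'); then optionally a word character (captured as 'head'); then zero or more of a digit, then a digit, then zero or more of one of [ge] (captured); then anchored at the end.
Unlike `match`, `search` isn't anchored — it looks for the pattern anywhere in the string.
The match spans [22:35] → '77x3o@760egeg'.
Captured: group 1 = 'o@', group 2 = '7', group 3 = '60egeg'.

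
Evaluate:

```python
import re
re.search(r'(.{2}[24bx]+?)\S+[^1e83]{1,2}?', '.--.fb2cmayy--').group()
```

'.fb2cmayy--'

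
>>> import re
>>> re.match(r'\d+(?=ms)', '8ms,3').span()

(0, 1)

The lookaround is zero-width — it requires the adjacent text to match without consuming it, so the asserted text isn't part of the match.
`match` is anchored at position 0; if the pattern doesn't fit there, it returns None.
The match spans [0:1] → '8'.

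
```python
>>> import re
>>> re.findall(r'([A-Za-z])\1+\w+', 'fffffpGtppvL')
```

The backreference `\1` re-matches whatever the first group consumed, character for character.
Matches: at [0:12] match 'fffffpGtppvL', group 1 = 'f'.
With a single group, `findall` returns only what that group captured — 1 item.

['f']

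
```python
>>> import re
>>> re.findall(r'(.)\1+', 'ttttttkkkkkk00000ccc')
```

['t', 'k', '0', 'c']

The backreference `\1` re-matches whatever the first group consumed, character for character.
Matches: at [0:6] match 'tttttt', group 1 = 't'; at [6:12] match 'kkkkkk', group 1 = 'k'; at [12:17] match '00000', group 1 = '0'; at [17:20] match 'ccc', group 1 = 'c'.
With a single group, `findall` returns only what that group captured — 4 items.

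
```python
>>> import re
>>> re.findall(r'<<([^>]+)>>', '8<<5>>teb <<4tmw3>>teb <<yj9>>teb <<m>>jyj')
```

['5', '4tmw3', 'yj9', 'm']

Scanning left to right: at [1:6] match '<<5>>', group 1 = '5'; at [10:19] match '<<4tmw3>>', group 1 = '4tmw3'; at [23:30] match '<<yj9>>', group 1 = 'yj9'; at [34:39] match '<<m>>', group 1 = 'm'.
One capturing group, so `findall` returns just the captured substring from each match — 4 in all.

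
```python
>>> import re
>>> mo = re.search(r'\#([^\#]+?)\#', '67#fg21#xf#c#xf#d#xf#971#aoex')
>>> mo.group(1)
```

'fg21'

`search` walks the string left to right and returns the first match it finds.
The match spans [2:8] → '#fg21#'.
Captured: group 1 = 'fg21'.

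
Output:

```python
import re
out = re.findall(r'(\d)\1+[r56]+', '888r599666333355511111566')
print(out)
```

`\1` is not a pattern — it's the concrete string captured by group 1, re-applied verbatim.
Matches: at [0:5] match '888r5', group 1 = '8'; at [5:10] match '99666', group 1 = '9'; at [10:17] match '3333555', group 1 = '3'; at [17:25] match '11111566', group 1 = '1'.
One capturing group, so `findall` returns just the captured substring from each match — 4 in all.

['8', '9', '3', '1']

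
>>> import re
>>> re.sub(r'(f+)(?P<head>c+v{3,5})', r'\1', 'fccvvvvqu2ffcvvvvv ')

'fqu2ff '

Each match is replaced using the text its own group 1 captured.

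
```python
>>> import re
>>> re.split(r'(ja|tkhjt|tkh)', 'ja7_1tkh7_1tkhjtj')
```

['', 'ja', '7_1', 'tkh', '7_1', 'tkhjt', 'j']

Alternation tries branches left to right and keeps the first one that lets the overall match succeed at that position.
Matches to split on: at [0:2] → 'ja'; at [5:8] → 'tkh'; at [11:16] → 'tkhjt'.
With a capturing group present, the delimiter's captured portion is kept in the result list.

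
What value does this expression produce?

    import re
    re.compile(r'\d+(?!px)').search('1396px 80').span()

A negative assertion filters positions out without eating any characters.
Unlike `match`, `search` isn't anchored — it looks for the pattern anywhere in the string.
The match spans [0:3] → '139'.

(0, 3)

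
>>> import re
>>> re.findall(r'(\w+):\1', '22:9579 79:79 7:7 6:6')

A backreference is literal: `\1` must see the identical characters the first group matched.
One capturing group, so `findall` returns just the captured substring from each match — 3 in all.

['79', '7', '6']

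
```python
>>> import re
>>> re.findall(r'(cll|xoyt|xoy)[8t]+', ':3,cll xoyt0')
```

Scanning left to right: at [7:11] match 'xoyt', group 1 = 'xoy'.
Because there's exactly one group, `findall` drops the full match and keeps group 1 from the one hit.

['xoy']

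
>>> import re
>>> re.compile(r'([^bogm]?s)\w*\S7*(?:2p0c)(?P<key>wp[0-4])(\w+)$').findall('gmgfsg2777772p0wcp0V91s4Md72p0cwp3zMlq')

[('fs', 'wp3', 'zMlq')]

Pattern: optionally any character except [bogm], then a literal 's' (captured); then zero or more of a word character, then a non-whitespace character, then zero or more of the literal '7'; then the literal '2', then the literal 'p0c' (non-capturing group); then the literal 'wp', then a character in [0-4] (captured as 'key'); then one or more of a word character (captured); then anchored at the end.
Walking the string: at [3:38] match 'fsg2777772p0wcp0V91s4Md72p0cwp3zMlq', groups = ('fs', 'wp3', 'zMlq').
3 groups means the one result is a tuple of 3 captured strings — 1 here.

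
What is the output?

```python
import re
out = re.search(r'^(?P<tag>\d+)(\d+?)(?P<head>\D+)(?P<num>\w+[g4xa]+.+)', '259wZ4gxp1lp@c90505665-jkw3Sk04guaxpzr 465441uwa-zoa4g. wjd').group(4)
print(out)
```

The match spans [0:59] → '259wZ4gxp1lp@c90505665-jkw3Sk04guaxpzr 465441uwa-zoa4g. wjd'.
Captured: group 1 = '25', group 2 = '9', group 3 = 'wZ', group 4 = '4gxp1lp@c90505665-jkw3Sk04guaxpzr 465441uwa-zoa4g. wjd'.

4gxp1lp@c90505665-jkw3Sk04guaxpzr 465441uwa-zoa4g. wjd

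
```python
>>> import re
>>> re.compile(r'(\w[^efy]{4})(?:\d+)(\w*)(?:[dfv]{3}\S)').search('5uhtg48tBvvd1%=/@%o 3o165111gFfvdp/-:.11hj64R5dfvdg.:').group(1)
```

'5uhtg'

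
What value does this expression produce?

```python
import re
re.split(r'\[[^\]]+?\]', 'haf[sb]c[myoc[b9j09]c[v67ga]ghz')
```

Matches to split on: at [3:7] → '[sb]'; at [8:20] → '[myoc[b9j09]'; at [21:28] → '[v67ga]'.
Each match becomes a cut point; 4 segments remain.

['haf', 'c', 'c', 'ghz']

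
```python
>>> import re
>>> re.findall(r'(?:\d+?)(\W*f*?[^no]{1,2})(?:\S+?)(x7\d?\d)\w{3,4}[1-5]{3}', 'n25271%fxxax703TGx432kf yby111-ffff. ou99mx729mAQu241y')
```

[('52', 'x703'), ('-ffff. ', 'x729')]

Lazy quantifiers expand one character at a time until the remainder of the pattern can match.
2 groups means each result is a tuple of 2 captured strings — 2 here.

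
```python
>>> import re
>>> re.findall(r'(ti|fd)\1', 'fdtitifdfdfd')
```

['ti', 'fd']

`\1` is not a pattern — it's the concrete string captured by group 1, re-applied verbatim.
Walking the string: at [2:6] match 'titi', group 1 = 'ti'; at [6:10] match 'fdfd', group 1 = 'fd'.
With a single group, `findall` returns only what that group captured — 2 items.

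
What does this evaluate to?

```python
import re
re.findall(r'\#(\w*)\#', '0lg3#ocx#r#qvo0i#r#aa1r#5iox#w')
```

['ocx', 'qvo0i', 'aa1r']

Walking the string: at [4:9] match '#ocx#', group 1 = 'ocx'; at [10:17] match '#qvo0i#', group 1 = 'qvo0i'; at [18:24] match '#aa1r#', group 1 = 'aa1r'.
With a single group, `findall` returns only what that group captured — 3 items.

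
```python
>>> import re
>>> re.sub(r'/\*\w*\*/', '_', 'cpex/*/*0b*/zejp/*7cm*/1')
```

'cpex/*_zejp_1'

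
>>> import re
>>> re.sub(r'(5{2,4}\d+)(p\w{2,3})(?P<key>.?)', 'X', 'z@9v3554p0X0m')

'z@9v3X'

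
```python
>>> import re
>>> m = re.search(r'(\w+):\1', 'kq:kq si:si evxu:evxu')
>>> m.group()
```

`\1` is not a pattern — it's the concrete string captured by group 1, re-applied verbatim.
`re.search` tries every starting position until one works.
The match spans [0:5] → 'kq:kq'.
Captured: group 1 = 'kq'.

'kq:kq'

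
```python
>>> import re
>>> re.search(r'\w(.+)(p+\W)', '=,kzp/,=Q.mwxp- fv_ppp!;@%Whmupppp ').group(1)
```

The match spans [2:35] → 'kzp/,=Q.mwxp- fv_ppp!;@%Whmupppp '.
Captured: group 1 = 'zp/,=Q.mwxp- fv_ppp!;@%Whmuppp', group 2 = 'p '.

'zp/,=Q.mwxp- fv_ppp!;@%Whmuppp'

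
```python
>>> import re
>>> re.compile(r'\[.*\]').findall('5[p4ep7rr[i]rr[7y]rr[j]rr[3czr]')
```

With no groups in the pattern, `findall` gives back each whole match — 1 here.

['[p4ep7rr[i]rr[7y]rr[j]rr[3czr]']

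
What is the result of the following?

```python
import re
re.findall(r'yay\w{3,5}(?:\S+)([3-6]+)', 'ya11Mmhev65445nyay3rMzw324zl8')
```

['4']

The pattern matches the literal 'yay', then 3 to 5 of a word character; then one or more of a non-whitespace character (non-capturing group); then one or more of a character in [3-6] (captured).
Matches: at [15:26] match 'yay3rMzw324', group 1 = '4'.
With a single group, `findall` returns only what that group captured — 1 item.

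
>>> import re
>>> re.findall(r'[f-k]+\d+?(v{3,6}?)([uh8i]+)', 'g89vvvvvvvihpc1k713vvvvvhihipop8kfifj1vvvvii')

[('vvvvv', 'hihi'), ('vvvv', 'ii')]

Pattern: one or more of a character in [f-k], then one or more of a digit (lazy); then 3 to 6 of a literal 'v' (lazy) (captured); then one or more of one of [uh8i] (captured).
Scanning left to right: at [15:28] match 'k713vvvvvhihi', groups = ('vvvvv', 'hihi'); at [32:44] match 'kfifj1vvvvii', groups = ('vvvv', 'ii').
2 groups means each result is a tuple of 2 captured strings — 2 here.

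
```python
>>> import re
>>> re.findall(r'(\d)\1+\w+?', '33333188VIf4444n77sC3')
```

After group 1 captures some text, `\1` only succeeds where that same text appears again.
Matches: at [0:6] match '333331', group 1 = '3'; at [6:9] match '88V', group 1 = '8'; at [11:16] match '4444n', group 1 = '4'; at [16:19] match '77s', group 1 = '7'.
`findall` collects group 1 from each match (4 total).

['3', '8', '4', '7']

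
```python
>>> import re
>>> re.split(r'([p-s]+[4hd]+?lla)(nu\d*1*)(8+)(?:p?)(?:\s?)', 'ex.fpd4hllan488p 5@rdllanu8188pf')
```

['ex.fpd4hllan488p 5@', 'rdlla', 'nu818', '8', 'f']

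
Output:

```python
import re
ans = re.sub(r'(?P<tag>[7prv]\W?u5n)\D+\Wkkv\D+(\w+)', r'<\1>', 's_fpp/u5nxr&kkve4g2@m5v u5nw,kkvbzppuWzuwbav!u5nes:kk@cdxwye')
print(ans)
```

Pattern: one of [7prv], then optionally a non-word character, then the literal 'u5n' (captured as 'tag'); then one or more of a non-digit; then a non-word character, then the literal 'kkv', then one or more of a non-digit; then one or more of a word character (captured).
Matches: at [4:19] → 'p/u5nxr&kkve4g2'; at [22:50] → 'v u5nw,kkvbzppuWzuwbav!u5nes'.
`\1` in the replacement pulls in group 1's text for each match.

s_fp<p/u5n>@m5<v u5n>:kk@cdxwye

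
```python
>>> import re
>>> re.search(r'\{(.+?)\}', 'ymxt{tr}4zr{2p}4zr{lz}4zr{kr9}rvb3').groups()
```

('tr',)

The match spans [4:8] → '{tr}'.
Captured: group 1 = 'tr'.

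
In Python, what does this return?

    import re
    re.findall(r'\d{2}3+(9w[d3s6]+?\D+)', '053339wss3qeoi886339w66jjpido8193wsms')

['9wss', '9w66jjpido']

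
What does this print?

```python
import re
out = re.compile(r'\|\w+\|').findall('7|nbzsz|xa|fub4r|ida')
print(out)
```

['|nbzsz|', '|fub4r|']

`findall` yields the raw match text (2 of them) because the pattern has no groups.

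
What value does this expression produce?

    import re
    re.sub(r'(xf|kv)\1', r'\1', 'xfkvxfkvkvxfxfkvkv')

'xfkvxfkvxfkv'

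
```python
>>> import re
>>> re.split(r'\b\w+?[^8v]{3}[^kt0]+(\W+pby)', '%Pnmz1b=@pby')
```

['%', '@pby', '']

`re.split` interleaves the captured-group text with the surrounding fragments.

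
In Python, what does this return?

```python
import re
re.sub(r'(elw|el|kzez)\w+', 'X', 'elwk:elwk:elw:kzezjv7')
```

'X:X:X:X'

Each match is replaced by 'X'.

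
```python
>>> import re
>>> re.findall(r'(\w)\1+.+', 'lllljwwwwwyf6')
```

After group 1 captures some text, `\1` only succeeds where that same text appears again.
Matches: at [0:13] match 'lllljwwwwwyf6', group 1 = 'l'.
`findall` collects group 1 from the one match (1 total).

['l']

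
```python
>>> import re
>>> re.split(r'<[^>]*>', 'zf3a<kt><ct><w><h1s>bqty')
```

['zf3a', '', '', '', 'bqty']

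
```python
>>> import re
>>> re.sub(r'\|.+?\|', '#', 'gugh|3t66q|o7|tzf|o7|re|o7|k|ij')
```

'gugh#o7#o7#o7#ij'

A non-greedy quantifier consumes as few characters as it can — just enough that the remainder of the pattern still matches from where it stops; whatever follows it matches normally.
`sub` substitutes '#' at each match site.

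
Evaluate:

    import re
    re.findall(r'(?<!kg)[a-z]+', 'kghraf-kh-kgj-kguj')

A negative assertion filters positions out without eating any characters.
No capturing groups, so `findall` returns the 4 full match strings.

['kghraf', 'kh', 'kgj', 'kguj']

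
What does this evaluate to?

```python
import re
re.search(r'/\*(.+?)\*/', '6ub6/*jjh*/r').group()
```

'/*jjh*/'

The match spans [4:11] → '/*jjh*/'.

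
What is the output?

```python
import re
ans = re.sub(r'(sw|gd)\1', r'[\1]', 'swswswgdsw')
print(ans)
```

A backreference is literal: `\1` must see the identical characters the first group matched.
Matches: at [0:4] → 'swsw'.
`\1` in the replacement pulls in group 1's text for each match.

[sw]swgdsw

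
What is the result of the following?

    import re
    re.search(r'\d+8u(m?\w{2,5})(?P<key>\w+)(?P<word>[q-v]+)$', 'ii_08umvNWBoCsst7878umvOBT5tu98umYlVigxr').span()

(3, 40)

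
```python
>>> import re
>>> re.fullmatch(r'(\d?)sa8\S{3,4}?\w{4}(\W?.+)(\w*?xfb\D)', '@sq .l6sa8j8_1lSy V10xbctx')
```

None

`re.fullmatch` requires the pattern to consume the entire string.
Here the pattern can't cover the whole string, so the call returns None.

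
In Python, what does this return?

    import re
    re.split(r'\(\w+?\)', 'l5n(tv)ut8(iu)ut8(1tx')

['l5n', 'ut8', 'ut8(1tx']

Matches to split on: at [3:7] → '(tv)'; at [10:14] → '(iu)'.
`split` removes every match and returns the 3 fragments in between.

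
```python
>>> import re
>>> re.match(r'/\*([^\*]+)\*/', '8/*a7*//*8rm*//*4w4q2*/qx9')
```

None

With `match`, the pattern is implicitly anchored at the beginning.
Here the pattern fails at index 0, so the call returns None.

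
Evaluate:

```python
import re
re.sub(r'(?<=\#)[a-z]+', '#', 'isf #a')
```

The lookaround is zero-width — it requires the adjacent text to match without consuming it, so the asserted text isn't part of the match.
Matches: at [5:6] → 'a'.
Every occurrence is swapped for '#'.

'isf ##'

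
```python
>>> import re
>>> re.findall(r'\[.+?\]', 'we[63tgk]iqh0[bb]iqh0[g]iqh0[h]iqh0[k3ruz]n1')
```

['[63tgk]', '[bb]', '[g]', '[h]', '[k3ruz]']

Scanning left to right: at [2:9] → '[63tgk]'; at [13:17] → '[bb]'; at [21:24] → '[g]'; at [28:31] → '[h]'; at [35:42] → '[k3ruz]'.
With no groups in the pattern, `findall` gives back each whole match — 5 here.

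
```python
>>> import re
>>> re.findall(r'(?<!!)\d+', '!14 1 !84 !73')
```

`(?!…)`/`(?<!…)` only lets a position through if the neighbouring text does NOT match; no characters are consumed.
With no groups in the pattern, `findall` gives back each whole match — 4 here.

['4', '1', '4', '3']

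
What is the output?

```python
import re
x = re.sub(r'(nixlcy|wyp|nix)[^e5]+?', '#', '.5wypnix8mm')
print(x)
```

.5#ix8mm

`sub` substitutes '#' at each match site.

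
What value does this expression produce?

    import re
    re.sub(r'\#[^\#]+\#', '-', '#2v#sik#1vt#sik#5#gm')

Each match is replaced by '-'.

'-sik-sik-gm'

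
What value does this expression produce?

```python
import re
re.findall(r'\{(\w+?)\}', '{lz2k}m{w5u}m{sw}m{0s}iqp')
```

Scanning left to right: at [0:6] match '{lz2k}', group 1 = 'lz2k'; at [7:12] match '{w5u}', group 1 = 'w5u'; at [13:17] match '{sw}', group 1 = 'sw'; at [18:22] match '{0s}', group 1 = '0s'.
`findall` collects group 1 from each match (4 total).

['lz2k', 'w5u', 'sw', '0s']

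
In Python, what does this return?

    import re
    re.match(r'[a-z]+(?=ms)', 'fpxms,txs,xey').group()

`re.match` won't scan ahead — the pattern has to work from the very first character.
The match spans [0:3] → 'fpx'.

'fpx'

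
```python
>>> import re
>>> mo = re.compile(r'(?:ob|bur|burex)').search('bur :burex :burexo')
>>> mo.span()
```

The match spans [0:3] → 'bur'.

(0, 3)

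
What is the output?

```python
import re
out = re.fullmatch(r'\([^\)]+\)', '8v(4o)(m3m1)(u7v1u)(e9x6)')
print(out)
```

`fullmatch` succeeds only if the pattern covers the string from start to end.
Here there's no way to consume every character, so the call returns None.

None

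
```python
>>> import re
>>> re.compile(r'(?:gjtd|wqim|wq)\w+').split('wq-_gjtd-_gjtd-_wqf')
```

Matches to split on: at [16:19] → 'wqf'.
`split` removes every match and returns the 2 fragments in between.

['wq-_gjtd-_gjtd-_', '']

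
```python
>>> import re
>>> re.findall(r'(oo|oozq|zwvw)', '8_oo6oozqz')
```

Alternation tries branches left to right and keeps the first one that lets the overall match succeed at that position.
Matches: at [2:4] match 'oo', group 1 = 'oo'; at [5:7] match 'oo', group 1 = 'oo'.
`findall` collects group 1 from each match (2 total).

['oo', 'oo']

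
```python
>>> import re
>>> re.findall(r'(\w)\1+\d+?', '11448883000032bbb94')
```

`\1` has to match the exact text group 1 already captured.
Scanning left to right: at [0:3] match '114', group 1 = '1'; at [4:8] match '8883', group 1 = '8'; at [8:13] match '00003', group 1 = '0'; at [14:18] match 'bbb9', group 1 = 'b'.
One capturing group, so `findall` returns just the captured substring from each match — 4 in all.

['1', '8', '0', 'b']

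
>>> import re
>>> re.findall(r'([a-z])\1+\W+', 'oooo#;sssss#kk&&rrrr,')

The backreference `\1` re-matches whatever the first group consumed, character for character.
With a single group, `findall` returns only what that group captured — 4 items.

['o', 's', 'k', 'r']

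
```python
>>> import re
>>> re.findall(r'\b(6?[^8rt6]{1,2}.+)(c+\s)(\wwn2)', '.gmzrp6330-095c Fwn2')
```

This matches a word boundary (`\b`, zero-width); then optionally the literal '6', then 1 to 2 of any character except [8rt6], then one or more of any character (captured); then one or more of a literal 'c', then whitespace (captured); then a word character, then the literal 'wn2' (captured).
Scanning left to right: at [1:20] match 'gmzrp6330-095c Fwn2', groups = ('gmzrp6330-095', 'c ', 'Fwn2').
3 groups means the one result is a tuple of 3 captured strings — 1 here.

[('gmzrp6330-095', 'c ', 'Fwn2')]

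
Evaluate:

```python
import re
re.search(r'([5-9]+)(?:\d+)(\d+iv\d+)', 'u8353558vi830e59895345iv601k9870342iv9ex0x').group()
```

'59895345iv601'

Pattern: one or more of a character in [5-9] (captured); then one or more of a digit (non-capturing group); then one or more of a digit, then the literal 'iv', then one or more of a digit (captured).
The match spans [14:27] → '59895345iv601'.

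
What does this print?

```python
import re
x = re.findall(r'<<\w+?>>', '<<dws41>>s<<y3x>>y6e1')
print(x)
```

['<<dws41>>', '<<y3x>>']

No capturing groups, so `findall` returns the 2 full match strings.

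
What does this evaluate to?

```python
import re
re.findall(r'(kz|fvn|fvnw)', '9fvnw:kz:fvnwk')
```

`|` is ordered: at each position the engine commits to the first alternative that works.
Because there's exactly one group, `findall` drops the full match and keeps group 1 from each hit.

['fvn', 'kz', 'fvn']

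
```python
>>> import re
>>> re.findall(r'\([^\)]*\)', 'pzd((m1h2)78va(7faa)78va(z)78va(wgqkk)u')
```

['((m1h2)', '(7faa)', '(z)', '(wgqkk)']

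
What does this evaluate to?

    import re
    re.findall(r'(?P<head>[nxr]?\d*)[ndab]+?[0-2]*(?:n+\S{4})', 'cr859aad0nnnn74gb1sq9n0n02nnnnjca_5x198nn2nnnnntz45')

Pattern: optionally one of [nxr], then zero or more of a digit (captured as 'head'); then one or more of one of [ndab] (lazy), then zero or more of a character in [0-2]; then one or more of a literal 'n', then exactly 4 of a non-whitespace character (non-capturing group).
Scanning left to right: at [1:17] match 'r859aad0nnnn74gb', group 1 = 'r859'; at [20:28] match '9n0n02nn', group 1 = '9'; at [28:34] match 'nnjca_', group 1 = ''; at [35:45] match 'x198nn2nnn', group 1 = 'x198'; at [45:51] match 'nntz45', group 1 = ''.
One capturing group, so `findall` returns just the captured substring from each match — 5 in all.

['r859', '9', '', 'x198', '']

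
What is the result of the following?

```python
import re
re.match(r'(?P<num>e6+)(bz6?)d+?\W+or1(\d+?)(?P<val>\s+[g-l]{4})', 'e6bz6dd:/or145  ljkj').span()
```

(0, 20)

This matches the literal 'e', then one or more of the literal '6' (captured as 'num'); then the literal 'bz', then optionally the literal '6' (captured); then one or more of the literal 'd' (lazy), then one or more of a non-word character, then the literal 'or1'; then one or more of a digit (lazy) (captured); then one or more of whitespace, then exactly 4 of a character in [g-l] (captured as 'val').
`match` is anchored at position 0; if the pattern doesn't fit there, it returns None.
The match spans [0:20] → 'e6bz6dd:/or145  ljkj'.
Captured: group 1 = 'e6', group 2 = 'bz6', group 3 = '45', group 4 = '  ljkj'.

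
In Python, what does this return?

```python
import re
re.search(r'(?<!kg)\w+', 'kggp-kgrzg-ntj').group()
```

'kggp'

Because the assertion is negative and zero-width, positions next to the forbidden text are skipped.
`re.search` tries every starting position until one works.
The match spans [0:4] → 'kggp'.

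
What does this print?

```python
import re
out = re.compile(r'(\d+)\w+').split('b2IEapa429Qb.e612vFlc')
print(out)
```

['b', '2', '.e', '612', '']

The pattern matches one or more of a digit (captured); then one or more of a word character.
Matches to split on: at [1:12] → '2IEapa429Qb'; at [14:21] → '612vFlc'.
`re.split` interleaves the captured-group text with the surrounding fragments.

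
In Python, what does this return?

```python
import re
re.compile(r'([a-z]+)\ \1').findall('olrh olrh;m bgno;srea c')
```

`\1` is not a pattern — it's the concrete string captured by group 1, re-applied verbatim.
Scanning left to right: at [0:9] match 'olrh olrh', group 1 = 'olrh'.
One capturing group, so `findall` returns just the captured substring from the one match — 1 in all.

['olrh']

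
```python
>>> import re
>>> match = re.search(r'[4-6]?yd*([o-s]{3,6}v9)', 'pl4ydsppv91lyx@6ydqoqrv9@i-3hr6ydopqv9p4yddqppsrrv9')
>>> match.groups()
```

The match spans [2:10] → '4ydsppv9'.
Captured: group 1 = 'sppv9'.

('sppv9',)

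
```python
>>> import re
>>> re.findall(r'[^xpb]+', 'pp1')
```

The pattern matches one or more of any character except [xpb].
No capturing groups, so `findall` returns the 1 full match string.

['1']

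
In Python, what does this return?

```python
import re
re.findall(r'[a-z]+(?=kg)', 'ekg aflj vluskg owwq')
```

The lookaround is zero-width — it requires the adjacent text to match without consuming it, so the asserted text isn't part of the match.
Scanning left to right: at [0:1] → 'e'; at [9:13] → 'vlus'.
With no groups in the pattern, `findall` gives back each whole match — 2 here.

['e', 'vlus']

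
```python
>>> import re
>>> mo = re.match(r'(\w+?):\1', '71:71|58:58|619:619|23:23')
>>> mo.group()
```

`\1` is not a pattern — it's the concrete string captured by group 1, re-applied verbatim.
With `match`, the pattern is implicitly anchored at the beginning.
The match spans [0:5] → '71:71'.
Captured: group 1 = '71'.

'71:71'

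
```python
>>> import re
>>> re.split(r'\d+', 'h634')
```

The pattern matches one or more of a digit.
Matches to split on: at [1:4] → '634'.
`split` removes every match and returns the 2 fragments in between.

['h', '']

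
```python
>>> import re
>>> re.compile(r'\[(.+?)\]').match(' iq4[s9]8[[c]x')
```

With `match`, the pattern is implicitly anchored at the beginning.
Here position 0 doesn't satisfy it, so the call returns None.

None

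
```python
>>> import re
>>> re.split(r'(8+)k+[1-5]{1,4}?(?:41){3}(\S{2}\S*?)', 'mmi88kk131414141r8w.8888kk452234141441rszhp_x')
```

With a capturing group present, the delimiter's captured portion is kept in the result list.

['mmi', '88', 'r8', 'w.8888kk452234141441rszhp_x']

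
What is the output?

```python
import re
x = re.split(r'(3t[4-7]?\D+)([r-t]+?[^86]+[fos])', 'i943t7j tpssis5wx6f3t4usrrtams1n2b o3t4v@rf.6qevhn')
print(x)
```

Pattern: the literal '3t', then optionally a character in [4-7], then one or more of a non-digit (captured); then one or more of a character in [r-t] (lazy), then one or more of any character except [86], then one of [fos] (captured).
Matches to split on: at [3:14] → '3t7j tpssis'; at [19:43] → '3t4usrrtams1n2b o3t4v@rf'.
The group in the pattern means `split` returns the separators' captures alongside the pieces.

['i94', '3t7j tps', 'sis', '5wx6f', '3t4usrrtam', 's1n2b o3t4v@rf', '.6qevhn']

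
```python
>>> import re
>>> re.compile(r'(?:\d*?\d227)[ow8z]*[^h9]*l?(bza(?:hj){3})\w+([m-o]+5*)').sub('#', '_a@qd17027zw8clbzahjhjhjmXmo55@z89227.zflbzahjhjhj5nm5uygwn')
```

'_a@qd17027zw8clbzahjhjhjmXmo55@z#'

This matches zero or more of a digit (lazy), then a digit, then the literal '227' (non-capturing group); then zero or more of one of [ow8z], then zero or more of any character except [h9], then optionally the literal 'l'; then the literal 'bza', then the literal 'hj' repeated 3 times (captured); then one or more of a word character; then one or more of a character in [m-o], then zero or more of a literal '5' (captured).
Each match is replaced by '#'.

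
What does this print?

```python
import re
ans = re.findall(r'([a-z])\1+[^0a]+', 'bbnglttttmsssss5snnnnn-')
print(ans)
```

['b']

A backreference is literal: `\1` must see the identical characters the first group matched.
Scanning left to right: at [0:23] match 'bbnglttttmsssss5snnnnn-', group 1 = 'b'.
With a single group, `findall` returns only what that group captured — 1 item.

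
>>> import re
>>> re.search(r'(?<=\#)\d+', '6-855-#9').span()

The lookaround is zero-width — it requires the adjacent text to match without consuming it, so the asserted text isn't part of the match.
`re.search` tries every starting position until one works.
The match spans [7:8] → '9'.

(7, 8)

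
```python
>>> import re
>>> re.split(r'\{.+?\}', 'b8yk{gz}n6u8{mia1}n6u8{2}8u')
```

The `?` after the quantifier makes it lazy — it takes as little as possible before letting the rest of the pattern try.
Matches to split on: at [4:8] → '{gz}'; at [12:18] → '{mia1}'; at [22:25] → '{2}'.
The string is cut at each match, leaving 4 pieces.

['b8yk', 'n6u8', 'n6u8', '8u']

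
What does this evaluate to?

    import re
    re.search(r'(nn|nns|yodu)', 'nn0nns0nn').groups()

The match spans [0:2] → 'nn'.
Captured: group 1 = 'nn'.

('nn',)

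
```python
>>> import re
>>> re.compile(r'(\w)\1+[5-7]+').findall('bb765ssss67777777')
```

The backreference `\1` re-matches whatever the first group consumed, character for character.
Matches: at [0:5] match 'bb765', group 1 = 'b'; at [5:17] match 'ssss67777777', group 1 = 's'.
One capturing group, so `findall` returns just the captured substring from each match — 2 in all.

['b', 's']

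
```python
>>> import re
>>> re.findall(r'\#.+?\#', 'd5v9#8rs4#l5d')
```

['#8rs4#']

No capturing groups, so `findall` returns the 1 full match string.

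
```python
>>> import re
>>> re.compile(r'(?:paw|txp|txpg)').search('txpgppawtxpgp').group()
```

Branches in `(...|...)` are attempted left-to-right; the first branch that allows the whole pattern to succeed is taken.
`re.search` scans for the first position where the pattern succeeds.
The match spans [0:3] → 'txp'.

'txp'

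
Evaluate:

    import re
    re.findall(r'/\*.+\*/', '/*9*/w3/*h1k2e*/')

Scanning left to right: at [0:16] → '/*9*/w3/*h1k2e*/'.
With no groups in the pattern, `findall` gives back each whole match — 1 here.

['/*9*/w3/*h1k2e*/']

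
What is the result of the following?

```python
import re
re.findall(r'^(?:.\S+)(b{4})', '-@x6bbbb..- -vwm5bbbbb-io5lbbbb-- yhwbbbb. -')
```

Pattern: anchored at the start of the string; then any character, then one or more of a non-whitespace character (non-capturing group); then exactly 4 of a literal 'b' (captured).
Walking the string: at [0:8] match '-@x6bbbb', group 1 = 'bbbb'.
With a single group, `findall` returns only what that group captured — 1 item.

['bbbb']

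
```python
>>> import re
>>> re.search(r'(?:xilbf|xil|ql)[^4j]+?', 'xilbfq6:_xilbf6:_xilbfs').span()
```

(0, 6)

The regex engine tests alternatives in the order written; an earlier branch that matches wins even if a later one would match more.
The match spans [0:6] → 'xilbfq'.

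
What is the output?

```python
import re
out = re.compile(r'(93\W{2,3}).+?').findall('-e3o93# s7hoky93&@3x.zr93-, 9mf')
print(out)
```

['93# ', '93&@', '93-, ']

Pattern: the literal '93', then 2 to 3 of a non-word character (captured); then one or more of any character (lazy).
Scanning left to right: at [4:9] match '93# s', group 1 = '93# '; at [14:19] match '93&@3', group 1 = '93&@'; at [23:29] match '93-, 9', group 1 = '93-, '.
One capturing group, so `findall` returns just the captured substring from each match — 3 in all.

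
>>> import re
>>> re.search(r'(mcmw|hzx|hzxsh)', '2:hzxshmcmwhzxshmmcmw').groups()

The regex engine tests alternatives in the order written; an earlier branch that matches wins even if a later one would match more.
`search` walks the string left to right and returns the first match it finds.
The match spans [2:5] → 'hzx'.
Captured: group 1 = 'hzx'.

('hzx',)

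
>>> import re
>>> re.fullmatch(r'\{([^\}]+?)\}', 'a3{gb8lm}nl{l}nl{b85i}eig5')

For `fullmatch`, every character of the input must be accounted for by the pattern.
Here there's no way to consume every character, so the call returns None.

None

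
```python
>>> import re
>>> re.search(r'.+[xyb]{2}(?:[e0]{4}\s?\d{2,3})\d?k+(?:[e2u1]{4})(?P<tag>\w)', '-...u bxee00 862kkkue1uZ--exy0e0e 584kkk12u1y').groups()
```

This matches one or more of any character, then exactly 2 of one of [xyb]; then exactly 4 of one of [e0], then optionally whitespace, then 2 to 3 of a digit (non-capturing group); then optionally a digit, then one or more of the literal 'k'; then exactly 4 of one of [e2u1] (non-capturing group); then a word character (captured as 'tag').
`re.search` scans for the first position where the pattern succeeds.
The match spans [0:45] → '-...u bxee00 862kkkue1uZ--exy0e0e 584kkk12u1y'.
Captured: group 1 = 'y'.

('y',)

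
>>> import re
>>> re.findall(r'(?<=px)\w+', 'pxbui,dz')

['bui']

Because the assertion is zero-width, the text it checks is not consumed and won't appear in the result.
No capturing groups, so `findall` returns the 1 full match string.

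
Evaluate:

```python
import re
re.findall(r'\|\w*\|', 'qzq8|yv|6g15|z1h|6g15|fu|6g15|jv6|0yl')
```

Walking the string: at [4:8] → '|yv|'; at [12:17] → '|z1h|'; at [21:25] → '|fu|'; at [29:34] → '|jv6|'.
No capturing groups, so `findall` returns the 4 full match strings.

['|yv|', '|z1h|', '|fu|', '|jv6|']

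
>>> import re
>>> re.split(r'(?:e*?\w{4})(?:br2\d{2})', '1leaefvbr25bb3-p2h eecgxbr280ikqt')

`split` removes every match and returns the 2 fragments in between.

['1leaefvbr25bb3-p2h ', 'ikqt']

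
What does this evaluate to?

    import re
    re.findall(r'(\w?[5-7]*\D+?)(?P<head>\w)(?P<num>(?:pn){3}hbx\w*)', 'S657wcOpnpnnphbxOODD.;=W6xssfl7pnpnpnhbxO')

[('W6xssfl', '7', 'pnpnpnhbxO')]

This matches optionally a word character, then zero or more of a character in [5-7], then one or more of a non-digit (lazy) (captured); then a word character (captured as 'head'); then the literal 'pn' repeated 3 times, then the literal 'hbx', then zero or more of a word character (captured as 'num').
Matches: at [23:41] match 'W6xssfl7pnpnpnhbxO', groups = ('W6xssfl', '7', 'pnpnpnhbxO').
`findall` packs the 3 group values into a tuple for every match.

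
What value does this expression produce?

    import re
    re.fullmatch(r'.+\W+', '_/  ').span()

(0, 4)

The pattern matches one or more of any character; then one or more of a non-word character.
For `fullmatch`, every character of the input must be accounted for by the pattern.
The match spans [0:4] → '_/  '.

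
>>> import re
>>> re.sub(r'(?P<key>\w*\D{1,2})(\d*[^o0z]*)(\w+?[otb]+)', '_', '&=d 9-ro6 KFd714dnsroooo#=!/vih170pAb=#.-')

'___=#.-'

This matches zero or more of a word character, then 1 to 2 of a non-digit (captured as 'key'); then zero or more of a digit, then zero or more of any character except [o0z] (captured); then one or more of a word character (lazy), then one or more of one of [otb] (captured).
Matches: at [0:8] → '&=d 9-ro'; at [8:24] → '6 KFd714dnsroooo'; at [24:37] → '#=!/vih170pAb'.
Every occurrence is swapped for '_'.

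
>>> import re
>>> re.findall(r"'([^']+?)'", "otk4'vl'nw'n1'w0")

['vl', 'n1']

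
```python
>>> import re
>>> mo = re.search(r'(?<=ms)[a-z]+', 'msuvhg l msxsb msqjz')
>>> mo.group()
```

Lookahead/lookbehind check context without consuming it, so the matched span excludes the asserted characters.
Unlike `match`, `search` isn't anchored — it looks for the pattern anywhere in the string.
The match spans [2:6] → 'uvhg'.

'uvhg'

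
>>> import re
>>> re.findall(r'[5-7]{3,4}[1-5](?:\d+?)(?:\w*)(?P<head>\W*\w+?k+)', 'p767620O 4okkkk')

Pattern: 3 to 4 of a character in [5-7], then a character in [1-5]; then one or more of a digit (lazy) (non-capturing group); then zero or more of a word character (non-capturing group); then zero or more of a non-word character, then one or more of a word character (lazy), then one or more of a literal 'k' (captured as 'head').
Matches: at [1:15] match '767620O 4okkkk', group 1 = ' 4okkkk'.
One capturing group, so `findall` returns just the captured substring from the one match — 1 in all.

[' 4okkkk']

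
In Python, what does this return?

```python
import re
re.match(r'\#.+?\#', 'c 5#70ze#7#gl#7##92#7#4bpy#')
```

None

`match` is anchored at position 0; if the pattern doesn't fit there, it returns None.
Here position 0 doesn't satisfy it, so the call returns None.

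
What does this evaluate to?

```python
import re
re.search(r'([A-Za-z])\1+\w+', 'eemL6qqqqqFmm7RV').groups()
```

('e',)

The match spans [0:16] → 'eemL6qqqqqFmm7RV'.
Captured: group 1 = 'e'.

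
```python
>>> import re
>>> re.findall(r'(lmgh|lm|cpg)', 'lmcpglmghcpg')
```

['lm', 'cpg', 'lmgh', 'cpg']

Branches in `(...|...)` are attempted left-to-right; the first branch that allows the whole pattern to succeed is taken.
`findall` collects group 1 from each match (4 total).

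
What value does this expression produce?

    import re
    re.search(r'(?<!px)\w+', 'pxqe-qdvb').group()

'pxqe'

A negative assertion filters positions out without eating any characters.
The match spans [0:4] → 'pxqe'.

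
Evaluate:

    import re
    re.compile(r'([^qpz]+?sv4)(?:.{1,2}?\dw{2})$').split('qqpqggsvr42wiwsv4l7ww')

['qqpq', 'ggsvr42wiwsv4', '']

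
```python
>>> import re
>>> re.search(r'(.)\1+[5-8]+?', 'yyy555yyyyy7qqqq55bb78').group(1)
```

'y'

A backreference is literal: `\1` must see the identical characters the first group matched.
Unlike `match`, `search` isn't anchored — it looks for the pattern anywhere in the string.
The match spans [0:4] → 'yyy5'.
Captured: group 1 = 'y'.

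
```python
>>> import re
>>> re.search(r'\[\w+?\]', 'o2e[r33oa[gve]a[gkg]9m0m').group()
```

`re.search` scans for the first position where the pattern succeeds.
The match spans [9:14] → '[gve]'.

'[gve]'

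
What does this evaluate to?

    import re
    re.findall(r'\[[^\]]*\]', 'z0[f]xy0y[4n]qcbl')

Scanning left to right: at [2:5] → '[f]'; at [9:13] → '[4n]'.
With no groups in the pattern, `findall` gives back each whole match — 2 here.

['[f]', '[4n]']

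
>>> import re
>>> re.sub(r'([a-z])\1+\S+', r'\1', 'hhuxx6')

The backreference `\1` re-matches whatever the first group consumed, character for character.
Matches: at [0:6] → 'hhuxx6'.
Each match is replaced using the text its own group 1 captured.

'h'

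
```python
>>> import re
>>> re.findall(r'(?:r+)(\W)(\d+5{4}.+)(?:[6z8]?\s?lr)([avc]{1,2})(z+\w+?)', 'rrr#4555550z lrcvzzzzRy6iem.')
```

This matches one or more of a literal 'r' (non-capturing group); then a non-word character (captured); then one or more of a digit, then exactly 4 of a literal '5', then one or more of any character (captured); then optionally one of [6z8], then optionally whitespace, then the literal 'lr' (non-capturing group); then 1 to 2 of one of [avc] (captured); then one or more of a literal 'z', then one or more of a word character (lazy) (captured).
Walking the string: at [0:22] match 'rrr#4555550z lrcvzzzzR', groups = ('#', '4555550z ', 'cv', 'zzzzR').
With 4 capturing groups, `findall` returns a 4-tuple per match.

[('#', '4555550z ', 'cv', 'zzzzR')]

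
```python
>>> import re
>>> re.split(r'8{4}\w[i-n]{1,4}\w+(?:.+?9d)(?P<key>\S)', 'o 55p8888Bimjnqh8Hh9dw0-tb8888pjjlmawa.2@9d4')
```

Pattern: exactly 4 of the literal '8', then a word character, then 1 to 4 of a character in [i-n]; then one or more of a word character; then one or more of any character (lazy), then the literal '9d' (non-capturing group); then a non-whitespace character (captured as 'key').
Matches to split on: at [5:44] → '8888Bimjnqh8Hh9dw0-tb8888pjjlmawa.2@9d4'.
Because the pattern has a capturing group, `split` also inserts each captured text between the pieces.

['o 55p', '4', '']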